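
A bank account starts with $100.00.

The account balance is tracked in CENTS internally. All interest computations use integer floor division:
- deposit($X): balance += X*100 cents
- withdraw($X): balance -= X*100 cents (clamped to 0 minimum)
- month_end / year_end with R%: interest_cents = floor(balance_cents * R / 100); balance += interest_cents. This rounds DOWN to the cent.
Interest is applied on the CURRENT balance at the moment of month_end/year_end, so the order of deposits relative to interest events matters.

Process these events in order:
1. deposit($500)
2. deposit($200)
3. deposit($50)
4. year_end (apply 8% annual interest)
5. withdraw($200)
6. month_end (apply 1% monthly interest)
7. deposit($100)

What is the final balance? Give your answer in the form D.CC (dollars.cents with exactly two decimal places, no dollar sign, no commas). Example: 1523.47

Answer: 825.18

Derivation:
After 1 (deposit($500)): balance=$600.00 total_interest=$0.00
After 2 (deposit($200)): balance=$800.00 total_interest=$0.00
After 3 (deposit($50)): balance=$850.00 total_interest=$0.00
After 4 (year_end (apply 8% annual interest)): balance=$918.00 total_interest=$68.00
After 5 (withdraw($200)): balance=$718.00 total_interest=$68.00
After 6 (month_end (apply 1% monthly interest)): balance=$725.18 total_interest=$75.18
After 7 (deposit($100)): balance=$825.18 total_interest=$75.18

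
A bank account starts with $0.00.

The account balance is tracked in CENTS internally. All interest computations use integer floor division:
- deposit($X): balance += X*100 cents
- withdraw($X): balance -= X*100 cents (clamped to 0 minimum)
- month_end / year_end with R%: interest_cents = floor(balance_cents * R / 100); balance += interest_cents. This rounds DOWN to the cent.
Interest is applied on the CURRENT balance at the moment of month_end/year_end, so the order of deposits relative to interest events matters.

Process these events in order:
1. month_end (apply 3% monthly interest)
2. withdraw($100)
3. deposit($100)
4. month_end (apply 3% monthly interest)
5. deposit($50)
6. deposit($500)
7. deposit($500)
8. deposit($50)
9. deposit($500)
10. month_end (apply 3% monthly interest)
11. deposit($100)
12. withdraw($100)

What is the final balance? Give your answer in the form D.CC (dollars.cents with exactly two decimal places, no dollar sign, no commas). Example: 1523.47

Answer: 1754.09

Derivation:
After 1 (month_end (apply 3% monthly interest)): balance=$0.00 total_interest=$0.00
After 2 (withdraw($100)): balance=$0.00 total_interest=$0.00
After 3 (deposit($100)): balance=$100.00 total_interest=$0.00
After 4 (month_end (apply 3% monthly interest)): balance=$103.00 total_interest=$3.00
After 5 (deposit($50)): balance=$153.00 total_interest=$3.00
After 6 (deposit($500)): balance=$653.00 total_interest=$3.00
After 7 (deposit($500)): balance=$1153.00 total_interest=$3.00
After 8 (deposit($50)): balance=$1203.00 total_interest=$3.00
After 9 (deposit($500)): balance=$1703.00 total_interest=$3.00
After 10 (month_end (apply 3% monthly interest)): balance=$1754.09 total_interest=$54.09
After 11 (deposit($100)): balance=$1854.09 total_interest=$54.09
After 12 (withdraw($100)): balance=$1754.09 total_interest=$54.09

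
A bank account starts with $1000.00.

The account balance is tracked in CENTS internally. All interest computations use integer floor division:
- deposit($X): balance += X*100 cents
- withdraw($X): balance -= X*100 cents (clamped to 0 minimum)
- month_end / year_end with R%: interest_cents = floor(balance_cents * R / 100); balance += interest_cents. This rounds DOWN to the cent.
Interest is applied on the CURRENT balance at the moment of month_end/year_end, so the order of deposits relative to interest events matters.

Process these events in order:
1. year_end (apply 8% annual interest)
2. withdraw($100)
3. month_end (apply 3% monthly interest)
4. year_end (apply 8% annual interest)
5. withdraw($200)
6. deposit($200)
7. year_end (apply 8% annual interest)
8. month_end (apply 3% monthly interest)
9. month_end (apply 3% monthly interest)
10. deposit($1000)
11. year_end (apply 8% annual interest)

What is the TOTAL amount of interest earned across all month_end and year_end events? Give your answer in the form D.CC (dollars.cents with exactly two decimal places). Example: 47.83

After 1 (year_end (apply 8% annual interest)): balance=$1080.00 total_interest=$80.00
After 2 (withdraw($100)): balance=$980.00 total_interest=$80.00
After 3 (month_end (apply 3% monthly interest)): balance=$1009.40 total_interest=$109.40
After 4 (year_end (apply 8% annual interest)): balance=$1090.15 total_interest=$190.15
After 5 (withdraw($200)): balance=$890.15 total_interest=$190.15
After 6 (deposit($200)): balance=$1090.15 total_interest=$190.15
After 7 (year_end (apply 8% annual interest)): balance=$1177.36 total_interest=$277.36
After 8 (month_end (apply 3% monthly interest)): balance=$1212.68 total_interest=$312.68
After 9 (month_end (apply 3% monthly interest)): balance=$1249.06 total_interest=$349.06
After 10 (deposit($1000)): balance=$2249.06 total_interest=$349.06
After 11 (year_end (apply 8% annual interest)): balance=$2428.98 total_interest=$528.98

Answer: 528.98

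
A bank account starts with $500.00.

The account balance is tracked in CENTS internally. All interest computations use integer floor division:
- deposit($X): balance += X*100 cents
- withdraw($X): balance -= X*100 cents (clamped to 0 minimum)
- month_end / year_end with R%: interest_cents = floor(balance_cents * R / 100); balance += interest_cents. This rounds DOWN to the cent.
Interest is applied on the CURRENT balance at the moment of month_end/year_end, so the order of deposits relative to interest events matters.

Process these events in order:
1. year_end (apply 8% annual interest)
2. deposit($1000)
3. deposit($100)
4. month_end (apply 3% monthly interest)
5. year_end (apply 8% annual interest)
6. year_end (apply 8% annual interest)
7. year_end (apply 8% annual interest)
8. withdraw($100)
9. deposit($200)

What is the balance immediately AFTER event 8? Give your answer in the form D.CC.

After 1 (year_end (apply 8% annual interest)): balance=$540.00 total_interest=$40.00
After 2 (deposit($1000)): balance=$1540.00 total_interest=$40.00
After 3 (deposit($100)): balance=$1640.00 total_interest=$40.00
After 4 (month_end (apply 3% monthly interest)): balance=$1689.20 total_interest=$89.20
After 5 (year_end (apply 8% annual interest)): balance=$1824.33 total_interest=$224.33
After 6 (year_end (apply 8% annual interest)): balance=$1970.27 total_interest=$370.27
After 7 (year_end (apply 8% annual interest)): balance=$2127.89 total_interest=$527.89
After 8 (withdraw($100)): balance=$2027.89 total_interest=$527.89

Answer: 2027.89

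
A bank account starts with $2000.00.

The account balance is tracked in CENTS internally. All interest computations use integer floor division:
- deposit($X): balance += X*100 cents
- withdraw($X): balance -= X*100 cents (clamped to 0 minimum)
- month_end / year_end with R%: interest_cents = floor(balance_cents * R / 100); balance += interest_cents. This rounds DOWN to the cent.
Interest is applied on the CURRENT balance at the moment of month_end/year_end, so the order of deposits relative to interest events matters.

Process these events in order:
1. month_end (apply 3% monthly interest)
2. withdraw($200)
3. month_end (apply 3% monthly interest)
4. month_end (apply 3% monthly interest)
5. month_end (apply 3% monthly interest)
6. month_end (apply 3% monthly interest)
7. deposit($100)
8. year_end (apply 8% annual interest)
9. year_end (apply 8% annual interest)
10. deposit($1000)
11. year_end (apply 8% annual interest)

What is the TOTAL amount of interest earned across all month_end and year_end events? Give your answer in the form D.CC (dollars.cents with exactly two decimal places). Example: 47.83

After 1 (month_end (apply 3% monthly interest)): balance=$2060.00 total_interest=$60.00
After 2 (withdraw($200)): balance=$1860.00 total_interest=$60.00
After 3 (month_end (apply 3% monthly interest)): balance=$1915.80 total_interest=$115.80
After 4 (month_end (apply 3% monthly interest)): balance=$1973.27 total_interest=$173.27
After 5 (month_end (apply 3% monthly interest)): balance=$2032.46 total_interest=$232.46
After 6 (month_end (apply 3% monthly interest)): balance=$2093.43 total_interest=$293.43
After 7 (deposit($100)): balance=$2193.43 total_interest=$293.43
After 8 (year_end (apply 8% annual interest)): balance=$2368.90 total_interest=$468.90
After 9 (year_end (apply 8% annual interest)): balance=$2558.41 total_interest=$658.41
After 10 (deposit($1000)): balance=$3558.41 total_interest=$658.41
After 11 (year_end (apply 8% annual interest)): balance=$3843.08 total_interest=$943.08

Answer: 943.08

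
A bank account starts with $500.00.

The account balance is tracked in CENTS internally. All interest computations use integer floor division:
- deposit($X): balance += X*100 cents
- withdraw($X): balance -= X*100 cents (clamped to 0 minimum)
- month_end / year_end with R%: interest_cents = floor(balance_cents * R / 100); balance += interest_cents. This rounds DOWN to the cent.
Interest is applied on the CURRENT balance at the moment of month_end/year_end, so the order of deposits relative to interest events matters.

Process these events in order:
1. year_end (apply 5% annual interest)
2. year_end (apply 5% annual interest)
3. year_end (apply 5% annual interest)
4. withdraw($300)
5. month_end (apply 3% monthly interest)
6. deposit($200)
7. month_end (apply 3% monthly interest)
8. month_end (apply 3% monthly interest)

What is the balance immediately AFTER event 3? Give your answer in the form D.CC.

Answer: 578.81

Derivation:
After 1 (year_end (apply 5% annual interest)): balance=$525.00 total_interest=$25.00
After 2 (year_end (apply 5% annual interest)): balance=$551.25 total_interest=$51.25
After 3 (year_end (apply 5% annual interest)): balance=$578.81 total_interest=$78.81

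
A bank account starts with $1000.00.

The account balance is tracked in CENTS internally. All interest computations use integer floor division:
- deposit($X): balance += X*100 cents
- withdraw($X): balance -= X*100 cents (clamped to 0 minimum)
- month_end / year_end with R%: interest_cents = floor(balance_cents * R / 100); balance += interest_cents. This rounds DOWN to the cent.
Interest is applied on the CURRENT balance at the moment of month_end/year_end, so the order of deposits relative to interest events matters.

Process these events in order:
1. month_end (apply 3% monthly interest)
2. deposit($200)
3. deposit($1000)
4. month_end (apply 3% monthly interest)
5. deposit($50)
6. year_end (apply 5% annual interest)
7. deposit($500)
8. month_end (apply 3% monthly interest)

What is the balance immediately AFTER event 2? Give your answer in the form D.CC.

After 1 (month_end (apply 3% monthly interest)): balance=$1030.00 total_interest=$30.00
After 2 (deposit($200)): balance=$1230.00 total_interest=$30.00

Answer: 1230.00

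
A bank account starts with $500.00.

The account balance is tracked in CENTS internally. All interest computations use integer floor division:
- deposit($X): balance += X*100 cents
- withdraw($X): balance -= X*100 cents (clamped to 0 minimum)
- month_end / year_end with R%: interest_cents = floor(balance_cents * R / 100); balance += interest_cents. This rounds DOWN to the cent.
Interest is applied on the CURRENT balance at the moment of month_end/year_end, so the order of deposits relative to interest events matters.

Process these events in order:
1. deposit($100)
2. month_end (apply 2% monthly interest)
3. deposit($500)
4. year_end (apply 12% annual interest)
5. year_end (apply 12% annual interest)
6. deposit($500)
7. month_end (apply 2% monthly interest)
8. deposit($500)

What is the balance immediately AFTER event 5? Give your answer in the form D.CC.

After 1 (deposit($100)): balance=$600.00 total_interest=$0.00
After 2 (month_end (apply 2% monthly interest)): balance=$612.00 total_interest=$12.00
After 3 (deposit($500)): balance=$1112.00 total_interest=$12.00
After 4 (year_end (apply 12% annual interest)): balance=$1245.44 total_interest=$145.44
After 5 (year_end (apply 12% annual interest)): balance=$1394.89 total_interest=$294.89

Answer: 1394.89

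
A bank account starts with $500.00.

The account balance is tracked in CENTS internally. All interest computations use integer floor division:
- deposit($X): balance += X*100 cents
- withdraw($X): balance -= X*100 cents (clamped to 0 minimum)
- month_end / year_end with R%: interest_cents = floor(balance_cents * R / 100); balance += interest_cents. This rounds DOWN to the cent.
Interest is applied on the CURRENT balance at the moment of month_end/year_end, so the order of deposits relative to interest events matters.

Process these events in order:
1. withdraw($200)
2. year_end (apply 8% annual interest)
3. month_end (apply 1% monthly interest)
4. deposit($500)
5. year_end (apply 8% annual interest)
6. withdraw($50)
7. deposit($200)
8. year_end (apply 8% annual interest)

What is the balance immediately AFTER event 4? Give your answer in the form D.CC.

After 1 (withdraw($200)): balance=$300.00 total_interest=$0.00
After 2 (year_end (apply 8% annual interest)): balance=$324.00 total_interest=$24.00
After 3 (month_end (apply 1% monthly interest)): balance=$327.24 total_interest=$27.24
After 4 (deposit($500)): balance=$827.24 total_interest=$27.24

Answer: 827.24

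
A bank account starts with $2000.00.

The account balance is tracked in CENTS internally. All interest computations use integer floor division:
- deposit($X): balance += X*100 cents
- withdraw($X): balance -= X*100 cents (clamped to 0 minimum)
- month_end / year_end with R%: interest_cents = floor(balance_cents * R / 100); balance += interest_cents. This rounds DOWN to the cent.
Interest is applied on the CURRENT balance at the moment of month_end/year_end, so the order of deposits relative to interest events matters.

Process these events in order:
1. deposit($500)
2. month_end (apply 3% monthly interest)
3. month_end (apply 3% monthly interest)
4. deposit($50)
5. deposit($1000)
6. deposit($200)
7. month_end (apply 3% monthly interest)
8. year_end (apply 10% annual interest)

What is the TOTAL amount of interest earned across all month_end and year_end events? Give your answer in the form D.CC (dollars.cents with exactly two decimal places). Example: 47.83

Answer: 671.24

Derivation:
After 1 (deposit($500)): balance=$2500.00 total_interest=$0.00
After 2 (month_end (apply 3% monthly interest)): balance=$2575.00 total_interest=$75.00
After 3 (month_end (apply 3% monthly interest)): balance=$2652.25 total_interest=$152.25
After 4 (deposit($50)): balance=$2702.25 total_interest=$152.25
After 5 (deposit($1000)): balance=$3702.25 total_interest=$152.25
After 6 (deposit($200)): balance=$3902.25 total_interest=$152.25
After 7 (month_end (apply 3% monthly interest)): balance=$4019.31 total_interest=$269.31
After 8 (year_end (apply 10% annual interest)): balance=$4421.24 total_interest=$671.24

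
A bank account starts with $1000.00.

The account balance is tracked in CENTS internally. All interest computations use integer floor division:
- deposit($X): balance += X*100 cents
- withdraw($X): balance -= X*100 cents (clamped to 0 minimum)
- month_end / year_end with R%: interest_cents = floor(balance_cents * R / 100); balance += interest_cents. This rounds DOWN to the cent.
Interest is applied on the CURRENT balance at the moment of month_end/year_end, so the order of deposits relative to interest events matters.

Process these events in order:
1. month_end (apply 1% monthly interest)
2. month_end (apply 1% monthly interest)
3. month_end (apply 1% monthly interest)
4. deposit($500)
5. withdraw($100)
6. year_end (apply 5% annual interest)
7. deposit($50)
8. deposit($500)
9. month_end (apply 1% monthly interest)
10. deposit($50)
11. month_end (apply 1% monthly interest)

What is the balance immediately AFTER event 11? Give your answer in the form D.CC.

After 1 (month_end (apply 1% monthly interest)): balance=$1010.00 total_interest=$10.00
After 2 (month_end (apply 1% monthly interest)): balance=$1020.10 total_interest=$20.10
After 3 (month_end (apply 1% monthly interest)): balance=$1030.30 total_interest=$30.30
After 4 (deposit($500)): balance=$1530.30 total_interest=$30.30
After 5 (withdraw($100)): balance=$1430.30 total_interest=$30.30
After 6 (year_end (apply 5% annual interest)): balance=$1501.81 total_interest=$101.81
After 7 (deposit($50)): balance=$1551.81 total_interest=$101.81
After 8 (deposit($500)): balance=$2051.81 total_interest=$101.81
After 9 (month_end (apply 1% monthly interest)): balance=$2072.32 total_interest=$122.32
After 10 (deposit($50)): balance=$2122.32 total_interest=$122.32
After 11 (month_end (apply 1% monthly interest)): balance=$2143.54 total_interest=$143.54

Answer: 2143.54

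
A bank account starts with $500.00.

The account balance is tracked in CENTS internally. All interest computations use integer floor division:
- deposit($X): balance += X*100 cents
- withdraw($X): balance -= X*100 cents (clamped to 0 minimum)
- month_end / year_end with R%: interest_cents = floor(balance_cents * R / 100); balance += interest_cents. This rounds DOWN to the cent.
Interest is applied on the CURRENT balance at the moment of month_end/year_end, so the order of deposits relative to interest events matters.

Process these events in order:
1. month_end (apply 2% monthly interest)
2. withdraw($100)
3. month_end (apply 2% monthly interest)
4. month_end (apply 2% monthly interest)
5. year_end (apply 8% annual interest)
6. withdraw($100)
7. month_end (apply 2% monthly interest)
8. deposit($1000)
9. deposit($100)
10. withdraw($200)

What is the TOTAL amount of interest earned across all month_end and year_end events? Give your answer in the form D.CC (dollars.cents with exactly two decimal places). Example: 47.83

Answer: 67.89

Derivation:
After 1 (month_end (apply 2% monthly interest)): balance=$510.00 total_interest=$10.00
After 2 (withdraw($100)): balance=$410.00 total_interest=$10.00
After 3 (month_end (apply 2% monthly interest)): balance=$418.20 total_interest=$18.20
After 4 (month_end (apply 2% monthly interest)): balance=$426.56 total_interest=$26.56
After 5 (year_end (apply 8% annual interest)): balance=$460.68 total_interest=$60.68
After 6 (withdraw($100)): balance=$360.68 total_interest=$60.68
After 7 (month_end (apply 2% monthly interest)): balance=$367.89 total_interest=$67.89
After 8 (deposit($1000)): balance=$1367.89 total_interest=$67.89
After 9 (deposit($100)): balance=$1467.89 total_interest=$67.89
After 10 (withdraw($200)): balance=$1267.89 total_interest=$67.89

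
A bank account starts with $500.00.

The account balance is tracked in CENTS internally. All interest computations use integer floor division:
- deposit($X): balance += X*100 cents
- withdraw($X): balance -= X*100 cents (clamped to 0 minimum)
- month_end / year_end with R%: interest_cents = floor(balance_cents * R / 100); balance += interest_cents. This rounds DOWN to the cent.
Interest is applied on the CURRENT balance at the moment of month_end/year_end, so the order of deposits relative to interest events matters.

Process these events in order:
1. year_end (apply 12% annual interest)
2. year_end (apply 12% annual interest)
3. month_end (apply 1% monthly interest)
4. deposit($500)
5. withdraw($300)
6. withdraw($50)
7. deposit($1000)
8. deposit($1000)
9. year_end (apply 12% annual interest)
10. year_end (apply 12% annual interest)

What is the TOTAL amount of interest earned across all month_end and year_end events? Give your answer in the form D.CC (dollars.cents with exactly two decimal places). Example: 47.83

Answer: 841.57

Derivation:
After 1 (year_end (apply 12% annual interest)): balance=$560.00 total_interest=$60.00
After 2 (year_end (apply 12% annual interest)): balance=$627.20 total_interest=$127.20
After 3 (month_end (apply 1% monthly interest)): balance=$633.47 total_interest=$133.47
After 4 (deposit($500)): balance=$1133.47 total_interest=$133.47
After 5 (withdraw($300)): balance=$833.47 total_interest=$133.47
After 6 (withdraw($50)): balance=$783.47 total_interest=$133.47
After 7 (deposit($1000)): balance=$1783.47 total_interest=$133.47
After 8 (deposit($1000)): balance=$2783.47 total_interest=$133.47
After 9 (year_end (apply 12% annual interest)): balance=$3117.48 total_interest=$467.48
After 10 (year_end (apply 12% annual interest)): balance=$3491.57 total_interest=$841.57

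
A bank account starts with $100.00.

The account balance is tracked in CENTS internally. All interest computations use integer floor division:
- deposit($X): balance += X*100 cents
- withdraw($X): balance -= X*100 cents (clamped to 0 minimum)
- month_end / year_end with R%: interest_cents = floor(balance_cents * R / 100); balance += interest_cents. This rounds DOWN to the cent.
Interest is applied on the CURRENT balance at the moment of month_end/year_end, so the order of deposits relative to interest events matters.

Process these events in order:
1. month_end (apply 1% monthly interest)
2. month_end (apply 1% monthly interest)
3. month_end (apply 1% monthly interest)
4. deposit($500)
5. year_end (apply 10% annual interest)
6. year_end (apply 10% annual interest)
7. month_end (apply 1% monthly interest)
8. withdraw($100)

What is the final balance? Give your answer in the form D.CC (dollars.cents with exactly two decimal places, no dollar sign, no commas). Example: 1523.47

Answer: 636.95

Derivation:
After 1 (month_end (apply 1% monthly interest)): balance=$101.00 total_interest=$1.00
After 2 (month_end (apply 1% monthly interest)): balance=$102.01 total_interest=$2.01
After 3 (month_end (apply 1% monthly interest)): balance=$103.03 total_interest=$3.03
After 4 (deposit($500)): balance=$603.03 total_interest=$3.03
After 5 (year_end (apply 10% annual interest)): balance=$663.33 total_interest=$63.33
After 6 (year_end (apply 10% annual interest)): balance=$729.66 total_interest=$129.66
After 7 (month_end (apply 1% monthly interest)): balance=$736.95 total_interest=$136.95
After 8 (withdraw($100)): balance=$636.95 total_interest=$136.95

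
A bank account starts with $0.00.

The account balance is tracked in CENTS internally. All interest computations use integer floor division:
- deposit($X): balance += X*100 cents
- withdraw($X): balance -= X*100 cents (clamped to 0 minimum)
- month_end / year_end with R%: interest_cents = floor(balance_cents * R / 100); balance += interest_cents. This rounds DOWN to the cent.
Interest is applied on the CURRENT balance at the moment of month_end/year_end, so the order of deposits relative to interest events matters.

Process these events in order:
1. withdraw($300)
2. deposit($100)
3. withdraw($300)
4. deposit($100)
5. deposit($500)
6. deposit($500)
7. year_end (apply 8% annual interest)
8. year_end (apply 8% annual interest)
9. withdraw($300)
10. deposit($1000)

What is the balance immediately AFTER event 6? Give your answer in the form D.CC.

After 1 (withdraw($300)): balance=$0.00 total_interest=$0.00
After 2 (deposit($100)): balance=$100.00 total_interest=$0.00
After 3 (withdraw($300)): balance=$0.00 total_interest=$0.00
After 4 (deposit($100)): balance=$100.00 total_interest=$0.00
After 5 (deposit($500)): balance=$600.00 total_interest=$0.00
After 6 (deposit($500)): balance=$1100.00 total_interest=$0.00

Answer: 1100.00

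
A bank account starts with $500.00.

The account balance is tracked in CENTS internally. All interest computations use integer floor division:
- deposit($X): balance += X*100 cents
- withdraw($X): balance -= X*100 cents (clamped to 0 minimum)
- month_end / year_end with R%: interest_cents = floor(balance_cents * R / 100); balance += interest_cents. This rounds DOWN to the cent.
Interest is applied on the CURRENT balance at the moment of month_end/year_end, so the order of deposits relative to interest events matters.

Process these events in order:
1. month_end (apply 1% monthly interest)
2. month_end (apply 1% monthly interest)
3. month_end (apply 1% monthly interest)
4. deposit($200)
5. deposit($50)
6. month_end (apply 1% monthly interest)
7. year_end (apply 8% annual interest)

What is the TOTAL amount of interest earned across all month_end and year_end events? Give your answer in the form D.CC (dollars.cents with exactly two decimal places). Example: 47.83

Answer: 84.62

Derivation:
After 1 (month_end (apply 1% monthly interest)): balance=$505.00 total_interest=$5.00
After 2 (month_end (apply 1% monthly interest)): balance=$510.05 total_interest=$10.05
After 3 (month_end (apply 1% monthly interest)): balance=$515.15 total_interest=$15.15
After 4 (deposit($200)): balance=$715.15 total_interest=$15.15
After 5 (deposit($50)): balance=$765.15 total_interest=$15.15
After 6 (month_end (apply 1% monthly interest)): balance=$772.80 total_interest=$22.80
After 7 (year_end (apply 8% annual interest)): balance=$834.62 total_interest=$84.62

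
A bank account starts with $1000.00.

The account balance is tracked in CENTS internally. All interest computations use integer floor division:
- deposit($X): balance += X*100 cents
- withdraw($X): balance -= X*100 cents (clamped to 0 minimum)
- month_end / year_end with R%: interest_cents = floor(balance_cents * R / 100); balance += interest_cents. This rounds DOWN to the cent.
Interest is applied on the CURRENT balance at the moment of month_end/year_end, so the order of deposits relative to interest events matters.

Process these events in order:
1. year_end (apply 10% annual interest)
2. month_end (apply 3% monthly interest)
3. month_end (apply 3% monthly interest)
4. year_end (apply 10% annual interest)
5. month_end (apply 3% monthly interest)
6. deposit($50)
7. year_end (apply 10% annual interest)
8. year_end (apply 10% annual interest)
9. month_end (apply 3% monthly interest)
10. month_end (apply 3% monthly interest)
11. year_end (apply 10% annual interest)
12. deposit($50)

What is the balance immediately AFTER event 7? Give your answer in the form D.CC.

After 1 (year_end (apply 10% annual interest)): balance=$1100.00 total_interest=$100.00
After 2 (month_end (apply 3% monthly interest)): balance=$1133.00 total_interest=$133.00
After 3 (month_end (apply 3% monthly interest)): balance=$1166.99 total_interest=$166.99
After 4 (year_end (apply 10% annual interest)): balance=$1283.68 total_interest=$283.68
After 5 (month_end (apply 3% monthly interest)): balance=$1322.19 total_interest=$322.19
After 6 (deposit($50)): balance=$1372.19 total_interest=$322.19
After 7 (year_end (apply 10% annual interest)): balance=$1509.40 total_interest=$459.40

Answer: 1509.40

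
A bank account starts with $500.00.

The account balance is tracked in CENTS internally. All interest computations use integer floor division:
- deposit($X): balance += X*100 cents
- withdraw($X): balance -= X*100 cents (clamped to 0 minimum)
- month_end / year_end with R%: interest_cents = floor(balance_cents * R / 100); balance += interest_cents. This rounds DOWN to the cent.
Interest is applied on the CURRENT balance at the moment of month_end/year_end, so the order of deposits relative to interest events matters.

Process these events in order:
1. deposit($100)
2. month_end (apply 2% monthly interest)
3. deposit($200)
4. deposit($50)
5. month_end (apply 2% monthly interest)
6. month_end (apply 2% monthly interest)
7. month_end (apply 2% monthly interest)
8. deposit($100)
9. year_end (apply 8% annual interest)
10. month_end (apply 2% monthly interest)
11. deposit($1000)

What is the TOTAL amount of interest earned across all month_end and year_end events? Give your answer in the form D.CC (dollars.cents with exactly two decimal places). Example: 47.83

After 1 (deposit($100)): balance=$600.00 total_interest=$0.00
After 2 (month_end (apply 2% monthly interest)): balance=$612.00 total_interest=$12.00
After 3 (deposit($200)): balance=$812.00 total_interest=$12.00
After 4 (deposit($50)): balance=$862.00 total_interest=$12.00
After 5 (month_end (apply 2% monthly interest)): balance=$879.24 total_interest=$29.24
After 6 (month_end (apply 2% monthly interest)): balance=$896.82 total_interest=$46.82
After 7 (month_end (apply 2% monthly interest)): balance=$914.75 total_interest=$64.75
After 8 (deposit($100)): balance=$1014.75 total_interest=$64.75
After 9 (year_end (apply 8% annual interest)): balance=$1095.93 total_interest=$145.93
After 10 (month_end (apply 2% monthly interest)): balance=$1117.84 total_interest=$167.84
After 11 (deposit($1000)): balance=$2117.84 total_interest=$167.84

Answer: 167.84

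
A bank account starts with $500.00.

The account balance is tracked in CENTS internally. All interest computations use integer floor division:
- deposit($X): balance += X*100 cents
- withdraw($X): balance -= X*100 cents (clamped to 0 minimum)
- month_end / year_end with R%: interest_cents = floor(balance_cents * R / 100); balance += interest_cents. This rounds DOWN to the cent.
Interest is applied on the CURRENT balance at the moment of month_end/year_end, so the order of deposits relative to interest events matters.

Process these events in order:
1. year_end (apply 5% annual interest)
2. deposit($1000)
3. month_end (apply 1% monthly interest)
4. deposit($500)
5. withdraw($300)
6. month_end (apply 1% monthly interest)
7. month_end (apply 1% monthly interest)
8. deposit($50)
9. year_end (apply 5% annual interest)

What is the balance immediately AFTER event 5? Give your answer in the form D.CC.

Answer: 1740.25

Derivation:
After 1 (year_end (apply 5% annual interest)): balance=$525.00 total_interest=$25.00
After 2 (deposit($1000)): balance=$1525.00 total_interest=$25.00
After 3 (month_end (apply 1% monthly interest)): balance=$1540.25 total_interest=$40.25
After 4 (deposit($500)): balance=$2040.25 total_interest=$40.25
After 5 (withdraw($300)): balance=$1740.25 total_interest=$40.25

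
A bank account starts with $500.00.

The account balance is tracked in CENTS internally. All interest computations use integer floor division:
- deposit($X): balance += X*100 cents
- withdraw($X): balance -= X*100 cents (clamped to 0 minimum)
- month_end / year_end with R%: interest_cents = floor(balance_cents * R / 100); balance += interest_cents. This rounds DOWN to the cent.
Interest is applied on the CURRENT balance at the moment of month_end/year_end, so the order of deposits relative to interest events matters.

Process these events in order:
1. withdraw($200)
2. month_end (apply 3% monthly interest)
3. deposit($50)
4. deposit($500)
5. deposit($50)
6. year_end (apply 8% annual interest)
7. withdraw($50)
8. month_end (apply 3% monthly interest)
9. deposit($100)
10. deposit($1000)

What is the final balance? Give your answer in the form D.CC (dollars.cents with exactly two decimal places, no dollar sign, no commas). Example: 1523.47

After 1 (withdraw($200)): balance=$300.00 total_interest=$0.00
After 2 (month_end (apply 3% monthly interest)): balance=$309.00 total_interest=$9.00
After 3 (deposit($50)): balance=$359.00 total_interest=$9.00
After 4 (deposit($500)): balance=$859.00 total_interest=$9.00
After 5 (deposit($50)): balance=$909.00 total_interest=$9.00
After 6 (year_end (apply 8% annual interest)): balance=$981.72 total_interest=$81.72
After 7 (withdraw($50)): balance=$931.72 total_interest=$81.72
After 8 (month_end (apply 3% monthly interest)): balance=$959.67 total_interest=$109.67
After 9 (deposit($100)): balance=$1059.67 total_interest=$109.67
After 10 (deposit($1000)): balance=$2059.67 total_interest=$109.67

Answer: 2059.67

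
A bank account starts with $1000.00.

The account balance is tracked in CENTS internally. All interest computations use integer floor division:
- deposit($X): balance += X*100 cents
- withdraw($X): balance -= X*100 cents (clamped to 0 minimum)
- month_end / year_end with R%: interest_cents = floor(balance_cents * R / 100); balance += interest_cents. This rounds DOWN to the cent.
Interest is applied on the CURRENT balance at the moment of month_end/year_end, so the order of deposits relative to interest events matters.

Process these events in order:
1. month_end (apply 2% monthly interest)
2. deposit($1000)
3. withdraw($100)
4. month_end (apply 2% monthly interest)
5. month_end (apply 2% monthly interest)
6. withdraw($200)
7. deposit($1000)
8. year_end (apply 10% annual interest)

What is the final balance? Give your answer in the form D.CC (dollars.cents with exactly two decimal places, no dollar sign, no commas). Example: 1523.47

After 1 (month_end (apply 2% monthly interest)): balance=$1020.00 total_interest=$20.00
After 2 (deposit($1000)): balance=$2020.00 total_interest=$20.00
After 3 (withdraw($100)): balance=$1920.00 total_interest=$20.00
After 4 (month_end (apply 2% monthly interest)): balance=$1958.40 total_interest=$58.40
After 5 (month_end (apply 2% monthly interest)): balance=$1997.56 total_interest=$97.56
After 6 (withdraw($200)): balance=$1797.56 total_interest=$97.56
After 7 (deposit($1000)): balance=$2797.56 total_interest=$97.56
After 8 (year_end (apply 10% annual interest)): balance=$3077.31 total_interest=$377.31

Answer: 3077.31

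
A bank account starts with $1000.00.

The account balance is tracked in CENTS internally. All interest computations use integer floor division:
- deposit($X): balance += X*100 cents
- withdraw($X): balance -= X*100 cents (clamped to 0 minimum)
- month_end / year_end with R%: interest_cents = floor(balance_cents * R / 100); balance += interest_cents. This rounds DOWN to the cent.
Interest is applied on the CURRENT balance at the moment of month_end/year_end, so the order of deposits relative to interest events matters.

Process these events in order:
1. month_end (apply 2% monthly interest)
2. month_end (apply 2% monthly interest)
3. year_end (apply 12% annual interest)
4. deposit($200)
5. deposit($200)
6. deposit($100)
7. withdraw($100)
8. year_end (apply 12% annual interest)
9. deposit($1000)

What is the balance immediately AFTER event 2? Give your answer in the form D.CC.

After 1 (month_end (apply 2% monthly interest)): balance=$1020.00 total_interest=$20.00
After 2 (month_end (apply 2% monthly interest)): balance=$1040.40 total_interest=$40.40

Answer: 1040.40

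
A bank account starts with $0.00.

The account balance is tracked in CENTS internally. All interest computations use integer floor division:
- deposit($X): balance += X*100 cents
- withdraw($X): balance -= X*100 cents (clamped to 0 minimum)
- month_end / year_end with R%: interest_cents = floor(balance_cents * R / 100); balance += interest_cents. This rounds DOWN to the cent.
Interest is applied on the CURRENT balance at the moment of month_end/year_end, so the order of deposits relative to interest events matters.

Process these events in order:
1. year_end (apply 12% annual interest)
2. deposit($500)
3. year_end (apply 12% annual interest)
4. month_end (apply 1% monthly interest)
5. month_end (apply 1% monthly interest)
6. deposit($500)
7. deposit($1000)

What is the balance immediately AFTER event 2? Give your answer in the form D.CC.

Answer: 500.00

Derivation:
After 1 (year_end (apply 12% annual interest)): balance=$0.00 total_interest=$0.00
After 2 (deposit($500)): balance=$500.00 total_interest=$0.00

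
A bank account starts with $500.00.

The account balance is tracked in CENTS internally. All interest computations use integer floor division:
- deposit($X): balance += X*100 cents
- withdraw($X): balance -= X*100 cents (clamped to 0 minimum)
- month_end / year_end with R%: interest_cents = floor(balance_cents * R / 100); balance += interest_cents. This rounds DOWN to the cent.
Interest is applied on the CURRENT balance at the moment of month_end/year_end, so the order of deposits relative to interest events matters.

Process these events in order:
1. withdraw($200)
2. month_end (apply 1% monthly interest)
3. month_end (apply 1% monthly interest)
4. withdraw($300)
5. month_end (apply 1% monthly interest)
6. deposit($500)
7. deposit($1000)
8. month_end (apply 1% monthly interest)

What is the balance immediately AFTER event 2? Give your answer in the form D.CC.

After 1 (withdraw($200)): balance=$300.00 total_interest=$0.00
After 2 (month_end (apply 1% monthly interest)): balance=$303.00 total_interest=$3.00

Answer: 303.00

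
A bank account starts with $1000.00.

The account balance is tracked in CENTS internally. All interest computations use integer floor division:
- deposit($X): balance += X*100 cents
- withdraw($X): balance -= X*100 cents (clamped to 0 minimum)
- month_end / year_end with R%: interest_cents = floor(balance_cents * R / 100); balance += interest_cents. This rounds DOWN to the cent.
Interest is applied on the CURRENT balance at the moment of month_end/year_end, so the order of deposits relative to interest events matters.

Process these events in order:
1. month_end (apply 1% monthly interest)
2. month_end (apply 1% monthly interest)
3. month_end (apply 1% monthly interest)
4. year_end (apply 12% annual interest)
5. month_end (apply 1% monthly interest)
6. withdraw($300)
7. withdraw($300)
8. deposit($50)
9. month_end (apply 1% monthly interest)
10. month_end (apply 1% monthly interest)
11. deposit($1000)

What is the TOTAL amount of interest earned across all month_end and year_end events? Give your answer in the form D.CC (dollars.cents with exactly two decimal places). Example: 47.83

After 1 (month_end (apply 1% monthly interest)): balance=$1010.00 total_interest=$10.00
After 2 (month_end (apply 1% monthly interest)): balance=$1020.10 total_interest=$20.10
After 3 (month_end (apply 1% monthly interest)): balance=$1030.30 total_interest=$30.30
After 4 (year_end (apply 12% annual interest)): balance=$1153.93 total_interest=$153.93
After 5 (month_end (apply 1% monthly interest)): balance=$1165.46 total_interest=$165.46
After 6 (withdraw($300)): balance=$865.46 total_interest=$165.46
After 7 (withdraw($300)): balance=$565.46 total_interest=$165.46
After 8 (deposit($50)): balance=$615.46 total_interest=$165.46
After 9 (month_end (apply 1% monthly interest)): balance=$621.61 total_interest=$171.61
After 10 (month_end (apply 1% monthly interest)): balance=$627.82 total_interest=$177.82
After 11 (deposit($1000)): balance=$1627.82 total_interest=$177.82

Answer: 177.82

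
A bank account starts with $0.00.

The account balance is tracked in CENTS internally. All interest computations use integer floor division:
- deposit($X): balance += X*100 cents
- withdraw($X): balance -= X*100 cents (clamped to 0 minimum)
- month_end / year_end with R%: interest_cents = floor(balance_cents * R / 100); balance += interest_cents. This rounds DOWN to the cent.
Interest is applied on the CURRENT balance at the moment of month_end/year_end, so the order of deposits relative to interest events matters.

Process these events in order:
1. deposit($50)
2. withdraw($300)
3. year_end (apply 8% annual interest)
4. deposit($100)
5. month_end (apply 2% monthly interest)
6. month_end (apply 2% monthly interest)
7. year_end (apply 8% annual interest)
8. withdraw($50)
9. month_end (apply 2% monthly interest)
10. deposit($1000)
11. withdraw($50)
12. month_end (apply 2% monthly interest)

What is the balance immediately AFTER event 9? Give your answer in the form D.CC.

Answer: 63.60

Derivation:
After 1 (deposit($50)): balance=$50.00 total_interest=$0.00
After 2 (withdraw($300)): balance=$0.00 total_interest=$0.00
After 3 (year_end (apply 8% annual interest)): balance=$0.00 total_interest=$0.00
After 4 (deposit($100)): balance=$100.00 total_interest=$0.00
After 5 (month_end (apply 2% monthly interest)): balance=$102.00 total_interest=$2.00
After 6 (month_end (apply 2% monthly interest)): balance=$104.04 total_interest=$4.04
After 7 (year_end (apply 8% annual interest)): balance=$112.36 total_interest=$12.36
After 8 (withdraw($50)): balance=$62.36 total_interest=$12.36
After 9 (month_end (apply 2% monthly interest)): balance=$63.60 total_interest=$13.60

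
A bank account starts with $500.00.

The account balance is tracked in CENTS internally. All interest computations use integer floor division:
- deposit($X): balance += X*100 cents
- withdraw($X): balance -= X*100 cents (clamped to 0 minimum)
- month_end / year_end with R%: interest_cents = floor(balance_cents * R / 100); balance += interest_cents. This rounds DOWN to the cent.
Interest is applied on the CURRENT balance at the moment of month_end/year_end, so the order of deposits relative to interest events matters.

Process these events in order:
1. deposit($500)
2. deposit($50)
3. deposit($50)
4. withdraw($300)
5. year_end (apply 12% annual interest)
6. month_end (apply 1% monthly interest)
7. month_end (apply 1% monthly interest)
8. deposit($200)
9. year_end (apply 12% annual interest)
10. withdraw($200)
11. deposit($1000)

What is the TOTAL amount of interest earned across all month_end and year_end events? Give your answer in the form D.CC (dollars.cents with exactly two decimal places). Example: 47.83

Answer: 247.68

Derivation:
After 1 (deposit($500)): balance=$1000.00 total_interest=$0.00
After 2 (deposit($50)): balance=$1050.00 total_interest=$0.00
After 3 (deposit($50)): balance=$1100.00 total_interest=$0.00
After 4 (withdraw($300)): balance=$800.00 total_interest=$0.00
After 5 (year_end (apply 12% annual interest)): balance=$896.00 total_interest=$96.00
After 6 (month_end (apply 1% monthly interest)): balance=$904.96 total_interest=$104.96
After 7 (month_end (apply 1% monthly interest)): balance=$914.00 total_interest=$114.00
After 8 (deposit($200)): balance=$1114.00 total_interest=$114.00
After 9 (year_end (apply 12% annual interest)): balance=$1247.68 total_interest=$247.68
After 10 (withdraw($200)): balance=$1047.68 total_interest=$247.68
After 11 (deposit($1000)): balance=$2047.68 total_interest=$247.68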